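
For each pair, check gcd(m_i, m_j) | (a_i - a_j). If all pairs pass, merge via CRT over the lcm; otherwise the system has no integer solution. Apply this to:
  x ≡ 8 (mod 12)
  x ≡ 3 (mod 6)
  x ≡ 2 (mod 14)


Moduli 12, 6, 14 are not pairwise coprime, so CRT works modulo lcm(m_i) when all pairwise compatibility conditions hold.
Pairwise compatibility: gcd(m_i, m_j) must divide a_i - a_j for every pair.
Merge one congruence at a time:
  Start: x ≡ 8 (mod 12).
  Combine with x ≡ 3 (mod 6): gcd(12, 6) = 6, and 3 - 8 = -5 is NOT divisible by 6.
    ⇒ system is inconsistent (no integer solution).

No solution (the system is inconsistent).


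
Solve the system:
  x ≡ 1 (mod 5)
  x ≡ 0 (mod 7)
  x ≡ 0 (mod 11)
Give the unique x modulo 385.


Moduli 5, 7, 11 are pairwise coprime; by CRT there is a unique solution modulo M = 5 · 7 · 11 = 385.
Solve pairwise, accumulating the modulus:
  Start with x ≡ 1 (mod 5).
  Combine with x ≡ 0 (mod 7): since gcd(5, 7) = 1, we get a unique residue mod 35.
    Write x = 1 + 5·t and substitute into x ≡ 0 (mod 7): 5·t ≡ 0 − 1 = -1 (mod 7).
    Reduce coefficients mod 7: 5·t ≡ 6 (mod 7).
    The inverse of 5 mod 7 is 3 (since 5·3 = 15 = 2·7 + 1), so t ≡ 3·6 = 18 ≡ 4 (mod 7).
    Then x = 1 + 5·4 = 21, valid modulo lcm(5, 7) = 35: x ≡ 21 (mod 35).
  Combine with x ≡ 0 (mod 11): since gcd(35, 11) = 1, we get a unique residue mod 385.
    Write x = 21 + 35·t and substitute into x ≡ 0 (mod 11): 35·t ≡ 0 − 21 = -21 (mod 11).
    Reduce coefficients mod 11: 2·t ≡ 1 (mod 11).
    The inverse of 2 mod 11 is 6 (since 2·6 = 12 = 1·11 + 1), so t ≡ 6·1 = 6 ≡ 6 (mod 11).
    Then x = 21 + 35·6 = 231, valid modulo lcm(35, 11) = 385: x ≡ 231 (mod 385).
Verify: 231 mod 5 = 1 ✓, 231 mod 7 = 0 ✓, 231 mod 11 = 0 ✓.

x ≡ 231 (mod 385).


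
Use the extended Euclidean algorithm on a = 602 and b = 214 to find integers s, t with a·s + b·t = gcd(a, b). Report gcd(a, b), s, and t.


Euclidean algorithm on (602, 214) — divide until remainder is 0:
  602 = 2 · 214 + 174
  214 = 1 · 174 + 40
  174 = 4 · 40 + 14
  40 = 2 · 14 + 12
  14 = 1 · 12 + 2
  12 = 6 · 2 + 0
gcd(602, 214) = 2.
Track Bezout coefficients alongside the remainders: start with r₀ = 602 = a·1 + b·0 (s = 1, t = 0) and r₁ = 214 = a·0 + b·1 (s = 0, t = 1); each new remainder r_{k+1} = r_{k-1} − q_k·r_k inherits s_{k+1} = s_{k-1} − q_k·s_k, t_{k+1} = t_{k-1} − q_k·t_k, so r_k = a·s_k + b·t_k at every step:
  q = 2: r = 174, s = 1 − 2·0 = 1, t = 0 − 2·1 = -2  (check: 602·1 + 214·(-2) = 174)
  q = 1: r = 40, s = 0 − 1·1 = -1, t = 1 − 1·(-2) = 3  (check: 602·(-1) + 214·3 = 40)
  q = 4: r = 14, s = 1 − 4·(-1) = 5, t = -2 − 4·3 = -14  (check: 602·5 + 214·(-14) = 14)
  q = 2: r = 12, s = -1 − 2·5 = -11, t = 3 − 2·(-14) = 31  (check: 602·(-11) + 214·31 = 12)
  q = 1: r = 2, s = 5 − 1·(-11) = 16, t = -14 − 1·31 = -45  (check: 602·16 + 214·(-45) = 2)
The row with r = 2 (the gcd) gives the Bezout coefficients s = 16, t = -45.
Result: 602 · (16) + 214 · (-45) = 2.

gcd(602, 214) = 2; s = 16, t = -45 (check: 602·16 + 214·(-45) = 2).


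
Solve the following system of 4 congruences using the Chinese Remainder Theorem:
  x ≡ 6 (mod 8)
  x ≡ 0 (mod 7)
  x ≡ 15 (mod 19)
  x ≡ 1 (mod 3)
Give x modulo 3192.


Product of moduli M = 8 · 7 · 19 · 3 = 3192.
Merge one congruence at a time:
  Start: x ≡ 6 (mod 8).
  Combine with x ≡ 0 (mod 7); new modulus lcm = 56.
    Write x = 6 + 8·t and substitute into x ≡ 0 (mod 7): 8·t ≡ 0 − 6 = -6 (mod 7).
    Reduce coefficients mod 7: 1·t ≡ 1 (mod 7).
    So t ≡ 1 (mod 7).
    Then x = 6 + 8·1 = 14, valid modulo lcm(8, 7) = 56: x ≡ 14 (mod 56).
  Combine with x ≡ 15 (mod 19); new modulus lcm = 1064.
    Write x = 14 + 56·t and substitute into x ≡ 15 (mod 19): 56·t ≡ 15 − 14 = 1 (mod 19).
    Reduce coefficients mod 19: 18·t ≡ 1 (mod 19).
    The inverse of 18 mod 19 is 18 (since 18·18 = 324 = 17·19 + 1), so t ≡ 18·1 = 18 ≡ 18 (mod 19).
    Then x = 14 + 56·18 = 1022, valid modulo lcm(56, 19) = 1064: x ≡ 1022 (mod 1064).
  Combine with x ≡ 1 (mod 3); new modulus lcm = 3192.
    Write x = 1022 + 1064·t and substitute into x ≡ 1 (mod 3): 1064·t ≡ 1 − 1022 = -1021 (mod 3).
    Reduce coefficients mod 3: 2·t ≡ 2 (mod 3).
    The inverse of 2 mod 3 is 2 (since 2·2 = 4 = 1·3 + 1), so t ≡ 2·2 = 4 ≡ 1 (mod 3).
    Then x = 1022 + 1064·1 = 2086, valid modulo lcm(1064, 3) = 3192: x ≡ 2086 (mod 3192).
Verify against each original: 2086 mod 8 = 6, 2086 mod 7 = 0, 2086 mod 19 = 15, 2086 mod 3 = 1.

x ≡ 2086 (mod 3192).


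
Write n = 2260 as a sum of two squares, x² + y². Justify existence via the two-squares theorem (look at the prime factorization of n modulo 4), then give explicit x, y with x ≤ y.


Step 1: Factor n = 2260 = 2^2 · 5 · 113.
Step 2: Check the mod-4 condition on each prime factor: 2 = 2 (special); 5 ≡ 1 (mod 4), exponent 1; 113 ≡ 1 (mod 4), exponent 1.
All primes ≡ 3 (mod 4) appear to even exponent (or don't appear), so by the two-squares theorem n IS expressible as a sum of two squares.
Step 3: Build a representation. Group n = k² · m with k = 2 and m = 5 · 113 = 565 (a product of primes ≡ 1 (mod 4)); a representation of m scales to one of n via (k·x)² + (k·y)² = k²(x² + y²). Each prime p ≡ 1 (mod 4) is itself a sum of two squares; find a² by testing p − a² for a perfect square:
  5: 5 − 1² = 4 = 2² ⇒ 5 = 1² + 2².
  113: 113 − 1² = 112, 113 − 2² = 109, 113 − 3² = 104, 113 − 4² = 97, 113 − 5² = 88, 113 − 6² = 77, 113 − 7² = 64 = 8² ⇒ 113 = 7² + 8².
  Combine using the Brahmagupta–Fibonacci identity (a² + b²)(c² + d²) = (ac − bd)² + (ad + bc)² = (ac + bd)² + (ad − bc)²:
  5 · 113 = 565: from (1² + 2²)(7² + 8²), take (1·7 − 2·8, 1·8 + 2·7) = (7 − 16, 8 + 14) = (-9, 22); dropping signs (only squares matter) gives (9, 22); check 9² + 22² = 81 + 484 = 565 ✓.
  Scale by k = 2: (2·9, 2·22) = (18, 44).
Step 4: Order so x ≤ y and verify: 18² + 44² = 324 + 1936 = 2260 = n. ✓

n = 2260 = 18² + 44² (one valid representation with x ≤ y).


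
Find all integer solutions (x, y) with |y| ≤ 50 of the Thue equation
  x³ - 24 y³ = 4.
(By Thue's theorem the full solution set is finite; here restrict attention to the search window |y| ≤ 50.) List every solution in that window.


The equation is x³ - 24y³ = 4. For fixed y, x³ = 24·y³ + 4, so a solution requires the RHS to be a perfect cube.
Strategy: iterate y from -50 to 50, compute RHS = 24·y³ + 4, and check whether it is a (positive or negative) perfect cube.
Check small values of y:
  y = 0: RHS = 4 is not a perfect cube.
  y = 1: RHS = 28 is not a perfect cube.
  y = -1: RHS = -20 is not a perfect cube.
  y = 2: RHS = 196 is not a perfect cube.
  y = -2: RHS = -188 is not a perfect cube.
  y = 3: RHS = 652 is not a perfect cube.
  y = -3: RHS = -644 is not a perfect cube.
Continuing the search up to |y| = 50 finds no solutions either.
No (x, y) in the scanned range satisfies the equation.

No integer solutions with |y| ≤ 50.


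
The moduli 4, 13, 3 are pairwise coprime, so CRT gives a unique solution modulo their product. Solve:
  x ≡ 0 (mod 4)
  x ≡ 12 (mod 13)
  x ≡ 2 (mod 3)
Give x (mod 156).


Moduli 4, 13, 3 are pairwise coprime; by CRT there is a unique solution modulo M = 4 · 13 · 3 = 156.
Solve pairwise, accumulating the modulus:
  Start with x ≡ 0 (mod 4).
  Combine with x ≡ 12 (mod 13): since gcd(4, 13) = 1, we get a unique residue mod 52.
    Write x = 0 + 4·t and substitute into x ≡ 12 (mod 13): 4·t ≡ 12 − 0 = 12 (mod 13).
    The inverse of 4 mod 13 is 10 (since 4·10 = 40 = 3·13 + 1), so t ≡ 10·12 = 120 ≡ 3 (mod 13).
    Then x = 0 + 4·3 = 12, valid modulo lcm(4, 13) = 52: x ≡ 12 (mod 52).
  Combine with x ≡ 2 (mod 3): since gcd(52, 3) = 1, we get a unique residue mod 156.
    Write x = 12 + 52·t and substitute into x ≡ 2 (mod 3): 52·t ≡ 2 − 12 = -10 (mod 3).
    Reduce coefficients mod 3: 1·t ≡ 2 (mod 3).
    So t ≡ 2 (mod 3).
    Then x = 12 + 52·2 = 116, valid modulo lcm(52, 3) = 156: x ≡ 116 (mod 156).
Verify: 116 mod 4 = 0 ✓, 116 mod 13 = 12 ✓, 116 mod 3 = 2 ✓.

x ≡ 116 (mod 156).


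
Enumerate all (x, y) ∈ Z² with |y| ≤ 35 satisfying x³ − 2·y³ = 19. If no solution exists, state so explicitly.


The equation is x³ - 2y³ = 19. For fixed y, x³ = 2·y³ + 19, so a solution requires the RHS to be a perfect cube.
Strategy: iterate y from -35 to 35, compute RHS = 2·y³ + 19, and check whether it is a (positive or negative) perfect cube.
Check small values of y:
  y = 0: RHS = 19 is not a perfect cube.
  y = 1: RHS = 21 is not a perfect cube.
  y = -1: RHS = 17 is not a perfect cube.
  y = 2: RHS = 35 is not a perfect cube.
  y = -2: RHS = 3 is not a perfect cube.
  y = 3: RHS = 73 is not a perfect cube.
  y = -3: RHS = -35 is not a perfect cube.
Continuing the search up to |y| = 35 finds no solutions either.
No (x, y) in the scanned range satisfies the equation.

No integer solutions with |y| ≤ 35.


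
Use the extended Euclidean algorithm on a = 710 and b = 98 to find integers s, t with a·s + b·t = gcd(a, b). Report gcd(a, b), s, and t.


Euclidean algorithm on (710, 98) — divide until remainder is 0:
  710 = 7 · 98 + 24
  98 = 4 · 24 + 2
  24 = 12 · 2 + 0
gcd(710, 98) = 2.
Track Bezout coefficients alongside the remainders: start with r₀ = 710 = a·1 + b·0 (s = 1, t = 0) and r₁ = 98 = a·0 + b·1 (s = 0, t = 1); each new remainder r_{k+1} = r_{k-1} − q_k·r_k inherits s_{k+1} = s_{k-1} − q_k·s_k, t_{k+1} = t_{k-1} − q_k·t_k, so r_k = a·s_k + b·t_k at every step:
  q = 7: r = 24, s = 1 − 7·0 = 1, t = 0 − 7·1 = -7  (check: 710·1 + 98·(-7) = 24)
  q = 4: r = 2, s = 0 − 4·1 = -4, t = 1 − 4·(-7) = 29  (check: 710·(-4) + 98·29 = 2)
The row with r = 2 (the gcd) gives the Bezout coefficients s = -4, t = 29.
Result: 710 · (-4) + 98 · (29) = 2.

gcd(710, 98) = 2; s = -4, t = 29 (check: 710·(-4) + 98·29 = 2).


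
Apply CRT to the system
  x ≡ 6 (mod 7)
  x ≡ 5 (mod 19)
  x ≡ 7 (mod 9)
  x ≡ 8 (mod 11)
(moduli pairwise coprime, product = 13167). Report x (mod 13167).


Product of moduli M = 7 · 19 · 9 · 11 = 13167.
Merge one congruence at a time:
  Start: x ≡ 6 (mod 7).
  Combine with x ≡ 5 (mod 19); new modulus lcm = 133.
    Write x = 6 + 7·t and substitute into x ≡ 5 (mod 19): 7·t ≡ 5 − 6 = -1 (mod 19).
    Reduce coefficients mod 19: 7·t ≡ 18 (mod 19).
    The inverse of 7 mod 19 is 11 (since 7·11 = 77 = 4·19 + 1), so t ≡ 11·18 = 198 ≡ 8 (mod 19).
    Then x = 6 + 7·8 = 62, valid modulo lcm(7, 19) = 133: x ≡ 62 (mod 133).
  Combine with x ≡ 7 (mod 9); new modulus lcm = 1197.
    Write x = 62 + 133·t and substitute into x ≡ 7 (mod 9): 133·t ≡ 7 − 62 = -55 (mod 9).
    Reduce coefficients mod 9: 7·t ≡ 8 (mod 9).
    The inverse of 7 mod 9 is 4 (since 7·4 = 28 = 3·9 + 1), so t ≡ 4·8 = 32 ≡ 5 (mod 9).
    Then x = 62 + 133·5 = 727, valid modulo lcm(133, 9) = 1197: x ≡ 727 (mod 1197).
  Combine with x ≡ 8 (mod 11); new modulus lcm = 13167.
    Write x = 727 + 1197·t and substitute into x ≡ 8 (mod 11): 1197·t ≡ 8 − 727 = -719 (mod 11).
    Reduce coefficients mod 11: 9·t ≡ 7 (mod 11).
    The inverse of 9 mod 11 is 5 (since 9·5 = 45 = 4·11 + 1), so t ≡ 5·7 = 35 ≡ 2 (mod 11).
    Then x = 727 + 1197·2 = 3121, valid modulo lcm(1197, 11) = 13167: x ≡ 3121 (mod 13167).
Verify against each original: 3121 mod 7 = 6, 3121 mod 19 = 5, 3121 mod 9 = 7, 3121 mod 11 = 8.

x ≡ 3121 (mod 13167).


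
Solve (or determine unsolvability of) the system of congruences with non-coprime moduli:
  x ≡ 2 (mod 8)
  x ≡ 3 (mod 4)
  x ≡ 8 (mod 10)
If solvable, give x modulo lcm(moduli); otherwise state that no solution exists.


Moduli 8, 4, 10 are not pairwise coprime, so CRT works modulo lcm(m_i) when all pairwise compatibility conditions hold.
Pairwise compatibility: gcd(m_i, m_j) must divide a_i - a_j for every pair.
Merge one congruence at a time:
  Start: x ≡ 2 (mod 8).
  Combine with x ≡ 3 (mod 4): gcd(8, 4) = 4, and 3 - 2 = 1 is NOT divisible by 4.
    ⇒ system is inconsistent (no integer solution).

No solution (the system is inconsistent).


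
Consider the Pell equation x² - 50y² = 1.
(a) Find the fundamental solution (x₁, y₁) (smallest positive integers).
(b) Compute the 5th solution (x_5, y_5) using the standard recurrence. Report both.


Step 1: Find the fundamental solution (x₁, y₁) of x² - 50y² = 1.
  Expand √50 as a continued fraction. a₀ = ⌊√50⌋ = 7; iterate m_{k+1} = d_k·a_k − m_k, d_{k+1} = (50 − m_{k+1}²)/d_k, a_{k+1} = ⌊(a₀ + m_{k+1})/d_{k+1}⌋ (starting m₀ = 0, d₀ = 1), with convergents p_k = a_k·p_{k-1} + p_{k-2}, q_k = a_k·q_{k-1} + q_{k-2} (p₋₁ = 1, q₋₁ = 0):
  k = 0: a₀ = 7; p₀/q₀ = 7/1; p₀² − 50·q₀² = 49 − 50 = -1.
  k = 1: m = 7, d = 1, a = ⌊(7 + 7)/1⌋ = 14; p/q = (14·7 + 1)/(14·1 + 0) = 99/14; p² − 50·q² = 9801 − 9800 = 1.
  The first convergent with p² − 50·q² = 1 gives the fundamental solution (x₁, y₁) = (99, 14).
Step 2: Apply the recurrence (x_{n+1}, y_{n+1}) = (x₁x_n + 50y₁y_n, x₁y_n + y₁x_n) repeatedly.
  From (x_1, y_1) = (99, 14): x_2 = 99·99 + 50·14·14 = 19601; y_2 = 99·14 + 14·99 = 2772.
  From (x_2, y_2) = (19601, 2772): x_3 = 99·19601 + 50·14·2772 = 3880899; y_3 = 99·2772 + 14·19601 = 548842.
  From (x_3, y_3) = (3880899, 548842): x_4 = 99·3880899 + 50·14·548842 = 768398401; y_4 = 99·548842 + 14·3880899 = 108667944.
  From (x_4, y_4) = (768398401, 108667944): x_5 = 99·768398401 + 50·14·108667944 = 152139002499; y_5 = 99·108667944 + 14·768398401 = 21515704070.
Step 3: Verify x_5² - 50·y_5² = 23146276081390728245001 - 23146276081390728245000 = 1 (should be 1). ✓

(x_1, y_1) = (99, 14); (x_5, y_5) = (152139002499, 21515704070).


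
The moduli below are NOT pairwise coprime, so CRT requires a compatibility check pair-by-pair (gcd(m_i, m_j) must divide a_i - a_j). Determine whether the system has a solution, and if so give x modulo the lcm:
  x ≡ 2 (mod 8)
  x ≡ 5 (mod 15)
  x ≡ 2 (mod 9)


Moduli 8, 15, 9 are not pairwise coprime, so CRT works modulo lcm(m_i) when all pairwise compatibility conditions hold.
Pairwise compatibility: gcd(m_i, m_j) must divide a_i - a_j for every pair.
Merge one congruence at a time:
  Start: x ≡ 2 (mod 8).
  Combine with x ≡ 5 (mod 15): gcd(8, 15) = 1; 5 - 2 = 3, which IS divisible by 1, so compatible.
    Write x = 2 + 8·t and substitute into x ≡ 5 (mod 15): 8·t ≡ 5 − 2 = 3 (mod 15).
    The inverse of 8 mod 15 is 2 (since 8·2 = 16 = 1·15 + 1), so t ≡ 2·3 = 6 ≡ 6 (mod 15).
    Then x = 2 + 8·6 = 50, valid modulo lcm(8, 15) = 120: x ≡ 50 (mod 120).
  Combine with x ≡ 2 (mod 9): gcd(120, 9) = 3; 2 - 50 = -48, which IS divisible by 3, so compatible.
    Write x = 50 + 120·t and substitute into x ≡ 2 (mod 9): 120·t ≡ 2 − 50 = -48 (mod 9).
    Divide the congruence (and modulus) by g = 3: 40·t ≡ -16 (mod 3).
    Reduce coefficients mod 3: 1·t ≡ 2 (mod 3).
    So t ≡ 2 (mod 3).
    Then x = 50 + 120·2 = 290, valid modulo lcm(120, 9) = 360: x ≡ 290 (mod 360).
Verify: 290 mod 8 = 2, 290 mod 15 = 5, 290 mod 9 = 2.

x ≡ 290 (mod 360).


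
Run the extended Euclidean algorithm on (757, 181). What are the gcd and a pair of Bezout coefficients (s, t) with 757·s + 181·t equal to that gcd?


Euclidean algorithm on (757, 181) — divide until remainder is 0:
  757 = 4 · 181 + 33
  181 = 5 · 33 + 16
  33 = 2 · 16 + 1
  16 = 16 · 1 + 0
gcd(757, 181) = 1.
Track Bezout coefficients alongside the remainders: start with r₀ = 757 = a·1 + b·0 (s = 1, t = 0) and r₁ = 181 = a·0 + b·1 (s = 0, t = 1); each new remainder r_{k+1} = r_{k-1} − q_k·r_k inherits s_{k+1} = s_{k-1} − q_k·s_k, t_{k+1} = t_{k-1} − q_k·t_k, so r_k = a·s_k + b·t_k at every step:
  q = 4: r = 33, s = 1 − 4·0 = 1, t = 0 − 4·1 = -4  (check: 757·1 + 181·(-4) = 33)
  q = 5: r = 16, s = 0 − 5·1 = -5, t = 1 − 5·(-4) = 21  (check: 757·(-5) + 181·21 = 16)
  q = 2: r = 1, s = 1 − 2·(-5) = 11, t = -4 − 2·21 = -46  (check: 757·11 + 181·(-46) = 1)
The row with r = 1 (the gcd) gives the Bezout coefficients s = 11, t = -46.
Result: 757 · (11) + 181 · (-46) = 1.

gcd(757, 181) = 1; s = 11, t = -46 (check: 757·11 + 181·(-46) = 1).


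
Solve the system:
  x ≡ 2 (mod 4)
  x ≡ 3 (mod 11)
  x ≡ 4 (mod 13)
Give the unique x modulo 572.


Moduli 4, 11, 13 are pairwise coprime; by CRT there is a unique solution modulo M = 4 · 11 · 13 = 572.
Solve pairwise, accumulating the modulus:
  Start with x ≡ 2 (mod 4).
  Combine with x ≡ 3 (mod 11): since gcd(4, 11) = 1, we get a unique residue mod 44.
    Write x = 2 + 4·t and substitute into x ≡ 3 (mod 11): 4·t ≡ 3 − 2 = 1 (mod 11).
    The inverse of 4 mod 11 is 3 (since 4·3 = 12 = 1·11 + 1), so t ≡ 3·1 = 3 ≡ 3 (mod 11).
    Then x = 2 + 4·3 = 14, valid modulo lcm(4, 11) = 44: x ≡ 14 (mod 44).
  Combine with x ≡ 4 (mod 13): since gcd(44, 13) = 1, we get a unique residue mod 572.
    Write x = 14 + 44·t and substitute into x ≡ 4 (mod 13): 44·t ≡ 4 − 14 = -10 (mod 13).
    Reduce coefficients mod 13: 5·t ≡ 3 (mod 13).
    The inverse of 5 mod 13 is 8 (since 5·8 = 40 = 3·13 + 1), so t ≡ 8·3 = 24 ≡ 11 (mod 13).
    Then x = 14 + 44·11 = 498, valid modulo lcm(44, 13) = 572: x ≡ 498 (mod 572).
Verify: 498 mod 4 = 2 ✓, 498 mod 11 = 3 ✓, 498 mod 13 = 4 ✓.

x ≡ 498 (mod 572).


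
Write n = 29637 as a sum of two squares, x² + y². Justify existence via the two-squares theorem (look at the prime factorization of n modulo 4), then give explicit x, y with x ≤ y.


Step 1: Factor n = 29637 = 3^2 · 37 · 89.
Step 2: Check the mod-4 condition on each prime factor: 3 ≡ 3 (mod 4), exponent 2 (must be even); 37 ≡ 1 (mod 4), exponent 1; 89 ≡ 1 (mod 4), exponent 1.
All primes ≡ 3 (mod 4) appear to even exponent (or don't appear), so by the two-squares theorem n IS expressible as a sum of two squares.
Step 3: Build a representation. Group n = k² · m with k = 3 and m = 37 · 89 = 3293 (a product of primes ≡ 1 (mod 4)); a representation of m scales to one of n via (k·x)² + (k·y)² = k²(x² + y²). Each prime p ≡ 1 (mod 4) is itself a sum of two squares; find a² by testing p − a² for a perfect square:
  37: 37 − 1² = 36 = 6² ⇒ 37 = 1² + 6².
  89: 89 − 1² = 88, 89 − 2² = 85, 89 − 3² = 80, 89 − 4² = 73, 89 − 5² = 64 = 8² ⇒ 89 = 5² + 8².
  Combine using the Brahmagupta–Fibonacci identity (a² + b²)(c² + d²) = (ac − bd)² + (ad + bc)² = (ac + bd)² + (ad − bc)²:
  37 · 89 = 3293: from (1² + 6²)(5² + 8²), take (1·5 − 6·8, 1·8 + 6·5) = (5 − 48, 8 + 30) = (-43, 38); dropping signs (only squares matter) gives (43, 38); check 43² + 38² = 1849 + 1444 = 3293 ✓.
  Scale by k = 3: (3·43, 3·38) = (129, 114).
Step 4: Order so x ≤ y and verify: 114² + 129² = 12996 + 16641 = 29637 = n. ✓

n = 29637 = 114² + 129² (one valid representation with x ≤ y).


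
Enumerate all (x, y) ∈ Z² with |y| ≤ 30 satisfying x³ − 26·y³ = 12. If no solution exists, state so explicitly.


The equation is x³ - 26y³ = 12. For fixed y, x³ = 26·y³ + 12, so a solution requires the RHS to be a perfect cube.
Strategy: iterate y from -30 to 30, compute RHS = 26·y³ + 12, and check whether it is a (positive or negative) perfect cube.
Check small values of y:
  y = 0: RHS = 12 is not a perfect cube.
  y = 1: RHS = 38 is not a perfect cube.
  y = -1: RHS = -14 is not a perfect cube.
  y = 2: RHS = 220 is not a perfect cube.
  y = -2: RHS = -196 is not a perfect cube.
  y = 3: RHS = 714 is not a perfect cube.
  y = -3: RHS = -690 is not a perfect cube.
Continuing the search up to |y| = 30 finds no solutions either.
No (x, y) in the scanned range satisfies the equation.

No integer solutions with |y| ≤ 30.


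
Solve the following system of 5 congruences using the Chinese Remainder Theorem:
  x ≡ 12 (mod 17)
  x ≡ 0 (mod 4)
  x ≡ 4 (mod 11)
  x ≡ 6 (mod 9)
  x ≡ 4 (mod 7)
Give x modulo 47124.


Product of moduli M = 17 · 4 · 11 · 9 · 7 = 47124.
Merge one congruence at a time:
  Start: x ≡ 12 (mod 17).
  Combine with x ≡ 0 (mod 4); new modulus lcm = 68.
    Write x = 12 + 17·t and substitute into x ≡ 0 (mod 4): 17·t ≡ 0 − 12 = -12 (mod 4).
    Reduce coefficients mod 4: 1·t ≡ 0 (mod 4).
    So t ≡ 0 (mod 4).
    Then x = 12 + 17·0 = 12, valid modulo lcm(17, 4) = 68: x ≡ 12 (mod 68).
  Combine with x ≡ 4 (mod 11); new modulus lcm = 748.
    Write x = 12 + 68·t and substitute into x ≡ 4 (mod 11): 68·t ≡ 4 − 12 = -8 (mod 11).
    Reduce coefficients mod 11: 2·t ≡ 3 (mod 11).
    The inverse of 2 mod 11 is 6 (since 2·6 = 12 = 1·11 + 1), so t ≡ 6·3 = 18 ≡ 7 (mod 11).
    Then x = 12 + 68·7 = 488, valid modulo lcm(68, 11) = 748: x ≡ 488 (mod 748).
  Combine with x ≡ 6 (mod 9); new modulus lcm = 6732.
    Write x = 488 + 748·t and substitute into x ≡ 6 (mod 9): 748·t ≡ 6 − 488 = -482 (mod 9).
    Reduce coefficients mod 9: 1·t ≡ 4 (mod 9).
    So t ≡ 4 (mod 9).
    Then x = 488 + 748·4 = 3480, valid modulo lcm(748, 9) = 6732: x ≡ 3480 (mod 6732).
  Combine with x ≡ 4 (mod 7); new modulus lcm = 47124.
    Write x = 3480 + 6732·t and substitute into x ≡ 4 (mod 7): 6732·t ≡ 4 − 3480 = -3476 (mod 7).
    Reduce coefficients mod 7: 5·t ≡ 3 (mod 7).
    The inverse of 5 mod 7 is 3 (since 5·3 = 15 = 2·7 + 1), so t ≡ 3·3 = 9 ≡ 2 (mod 7).
    Then x = 3480 + 6732·2 = 16944, valid modulo lcm(6732, 7) = 47124: x ≡ 16944 (mod 47124).
Verify against each original: 16944 mod 17 = 12, 16944 mod 4 = 0, 16944 mod 11 = 4, 16944 mod 9 = 6, 16944 mod 7 = 4.

x ≡ 16944 (mod 47124).


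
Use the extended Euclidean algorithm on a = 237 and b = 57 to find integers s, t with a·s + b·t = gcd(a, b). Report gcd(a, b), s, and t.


Euclidean algorithm on (237, 57) — divide until remainder is 0:
  237 = 4 · 57 + 9
  57 = 6 · 9 + 3
  9 = 3 · 3 + 0
gcd(237, 57) = 3.
Track Bezout coefficients alongside the remainders: start with r₀ = 237 = a·1 + b·0 (s = 1, t = 0) and r₁ = 57 = a·0 + b·1 (s = 0, t = 1); each new remainder r_{k+1} = r_{k-1} − q_k·r_k inherits s_{k+1} = s_{k-1} − q_k·s_k, t_{k+1} = t_{k-1} − q_k·t_k, so r_k = a·s_k + b·t_k at every step:
  q = 4: r = 9, s = 1 − 4·0 = 1, t = 0 − 4·1 = -4  (check: 237·1 + 57·(-4) = 9)
  q = 6: r = 3, s = 0 − 6·1 = -6, t = 1 − 6·(-4) = 25  (check: 237·(-6) + 57·25 = 3)
The row with r = 3 (the gcd) gives the Bezout coefficients s = -6, t = 25.
Result: 237 · (-6) + 57 · (25) = 3.

gcd(237, 57) = 3; s = -6, t = 25 (check: 237·(-6) + 57·25 = 3).


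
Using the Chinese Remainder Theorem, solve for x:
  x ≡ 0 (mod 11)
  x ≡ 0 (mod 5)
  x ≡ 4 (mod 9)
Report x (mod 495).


Moduli 11, 5, 9 are pairwise coprime; by CRT there is a unique solution modulo M = 11 · 5 · 9 = 495.
Solve pairwise, accumulating the modulus:
  Start with x ≡ 0 (mod 11).
  Combine with x ≡ 0 (mod 5): since gcd(11, 5) = 1, we get a unique residue mod 55.
    Write x = 0 + 11·t and substitute into x ≡ 0 (mod 5): 11·t ≡ 0 − 0 = 0 (mod 5).
    Reduce coefficients mod 5: 1·t ≡ 0 (mod 5).
    So t ≡ 0 (mod 5).
    Then x = 0 + 11·0 = 0, valid modulo lcm(11, 5) = 55: x ≡ 0 (mod 55).
  Combine with x ≡ 4 (mod 9): since gcd(55, 9) = 1, we get a unique residue mod 495.
    Write x = 0 + 55·t and substitute into x ≡ 4 (mod 9): 55·t ≡ 4 − 0 = 4 (mod 9).
    Reduce coefficients mod 9: 1·t ≡ 4 (mod 9).
    So t ≡ 4 (mod 9).
    Then x = 0 + 55·4 = 220, valid modulo lcm(55, 9) = 495: x ≡ 220 (mod 495).
Verify: 220 mod 11 = 0 ✓, 220 mod 5 = 0 ✓, 220 mod 9 = 4 ✓.

x ≡ 220 (mod 495).


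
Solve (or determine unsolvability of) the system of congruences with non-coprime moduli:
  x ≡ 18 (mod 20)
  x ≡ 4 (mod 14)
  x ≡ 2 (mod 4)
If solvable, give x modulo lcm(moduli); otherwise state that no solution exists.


Moduli 20, 14, 4 are not pairwise coprime, so CRT works modulo lcm(m_i) when all pairwise compatibility conditions hold.
Pairwise compatibility: gcd(m_i, m_j) must divide a_i - a_j for every pair.
Merge one congruence at a time:
  Start: x ≡ 18 (mod 20).
  Combine with x ≡ 4 (mod 14): gcd(20, 14) = 2; 4 - 18 = -14, which IS divisible by 2, so compatible.
    Write x = 18 + 20·t and substitute into x ≡ 4 (mod 14): 20·t ≡ 4 − 18 = -14 (mod 14).
    Divide the congruence (and modulus) by g = 2: 10·t ≡ -7 (mod 7).
    Reduce coefficients mod 7: 3·t ≡ 0 (mod 7).
    The inverse of 3 mod 7 is 5 (since 3·5 = 15 = 2·7 + 1), so t ≡ 5·0 = 0 ≡ 0 (mod 7).
    Then x = 18 + 20·0 = 18, valid modulo lcm(20, 14) = 140: x ≡ 18 (mod 140).
  Combine with x ≡ 2 (mod 4): gcd(140, 4) = 4; 2 - 18 = -16, which IS divisible by 4, so compatible.
    Write x = 18 + 140·t and substitute into x ≡ 2 (mod 4): 140·t ≡ 2 − 18 = -16 (mod 4).
    Divide the congruence (and modulus) by g = 4: 35·t ≡ -4 (mod 1).
    Modulo 1 every t works; take t = 0.
    Then x = 18 + 140·0 = 18, valid modulo lcm(140, 4) = 140: x ≡ 18 (mod 140).
Verify: 18 mod 20 = 18, 18 mod 14 = 4, 18 mod 4 = 2.

x ≡ 18 (mod 140).


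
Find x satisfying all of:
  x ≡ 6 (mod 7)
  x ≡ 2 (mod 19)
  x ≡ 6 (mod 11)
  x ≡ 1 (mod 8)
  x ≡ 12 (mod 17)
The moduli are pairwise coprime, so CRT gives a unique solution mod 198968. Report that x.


Product of moduli M = 7 · 19 · 11 · 8 · 17 = 198968.
Merge one congruence at a time:
  Start: x ≡ 6 (mod 7).
  Combine with x ≡ 2 (mod 19); new modulus lcm = 133.
    Write x = 6 + 7·t and substitute into x ≡ 2 (mod 19): 7·t ≡ 2 − 6 = -4 (mod 19).
    Reduce coefficients mod 19: 7·t ≡ 15 (mod 19).
    The inverse of 7 mod 19 is 11 (since 7·11 = 77 = 4·19 + 1), so t ≡ 11·15 = 165 ≡ 13 (mod 19).
    Then x = 6 + 7·13 = 97, valid modulo lcm(7, 19) = 133: x ≡ 97 (mod 133).
  Combine with x ≡ 6 (mod 11); new modulus lcm = 1463.
    Write x = 97 + 133·t and substitute into x ≡ 6 (mod 11): 133·t ≡ 6 − 97 = -91 (mod 11).
    Reduce coefficients mod 11: 1·t ≡ 8 (mod 11).
    So t ≡ 8 (mod 11).
    Then x = 97 + 133·8 = 1161, valid modulo lcm(133, 11) = 1463: x ≡ 1161 (mod 1463).
  Combine with x ≡ 1 (mod 8); new modulus lcm = 11704.
    Write x = 1161 + 1463·t and substitute into x ≡ 1 (mod 8): 1463·t ≡ 1 − 1161 = -1160 (mod 8).
    Reduce coefficients mod 8: 7·t ≡ 0 (mod 8).
    The inverse of 7 mod 8 is 7 (since 7·7 = 49 = 6·8 + 1), so t ≡ 7·0 = 0 ≡ 0 (mod 8).
    Then x = 1161 + 1463·0 = 1161, valid modulo lcm(1463, 8) = 11704: x ≡ 1161 (mod 11704).
  Combine with x ≡ 12 (mod 17); new modulus lcm = 198968.
    Write x = 1161 + 11704·t and substitute into x ≡ 12 (mod 17): 11704·t ≡ 12 − 1161 = -1149 (mod 17).
    Reduce coefficients mod 17: 8·t ≡ 7 (mod 17).
    The inverse of 8 mod 17 is 15 (since 8·15 = 120 = 7·17 + 1), so t ≡ 15·7 = 105 ≡ 3 (mod 17).
    Then x = 1161 + 11704·3 = 36273, valid modulo lcm(11704, 17) = 198968: x ≡ 36273 (mod 198968).
Verify against each original: 36273 mod 7 = 6, 36273 mod 19 = 2, 36273 mod 11 = 6, 36273 mod 8 = 1, 36273 mod 17 = 12.

x ≡ 36273 (mod 198968).


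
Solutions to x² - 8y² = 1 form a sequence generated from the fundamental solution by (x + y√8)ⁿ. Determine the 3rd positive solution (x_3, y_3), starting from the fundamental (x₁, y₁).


Step 1: Find the fundamental solution (x₁, y₁) of x² - 8y² = 1.
  Expand √8 as a continued fraction. a₀ = ⌊√8⌋ = 2; iterate m_{k+1} = d_k·a_k − m_k, d_{k+1} = (8 − m_{k+1}²)/d_k, a_{k+1} = ⌊(a₀ + m_{k+1})/d_{k+1}⌋ (starting m₀ = 0, d₀ = 1), with convergents p_k = a_k·p_{k-1} + p_{k-2}, q_k = a_k·q_{k-1} + q_{k-2} (p₋₁ = 1, q₋₁ = 0):
  k = 0: a₀ = 2; p₀/q₀ = 2/1; p₀² − 8·q₀² = 4 − 8 = -4.
  k = 1: m = 2, d = 4, a = ⌊(2 + 2)/4⌋ = 1; p/q = (1·2 + 1)/(1·1 + 0) = 3/1; p² − 8·q² = 9 − 8 = 1.
  The first convergent with p² − 8·q² = 1 gives the fundamental solution (x₁, y₁) = (3, 1).
Step 2: Apply the recurrence (x_{n+1}, y_{n+1}) = (x₁x_n + 8y₁y_n, x₁y_n + y₁x_n) repeatedly.
  From (x_1, y_1) = (3, 1): x_2 = 3·3 + 8·1·1 = 17; y_2 = 3·1 + 1·3 = 6.
  From (x_2, y_2) = (17, 6): x_3 = 3·17 + 8·1·6 = 99; y_3 = 3·6 + 1·17 = 35.
Step 3: Verify x_3² - 8·y_3² = 9801 - 9800 = 1 (should be 1). ✓

(x_1, y_1) = (3, 1); (x_3, y_3) = (99, 35).


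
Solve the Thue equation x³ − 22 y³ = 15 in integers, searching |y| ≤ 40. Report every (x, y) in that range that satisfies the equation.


The equation is x³ - 22y³ = 15. For fixed y, x³ = 22·y³ + 15, so a solution requires the RHS to be a perfect cube.
Strategy: iterate y from -40 to 40, compute RHS = 22·y³ + 15, and check whether it is a (positive or negative) perfect cube.
Check small values of y:
  y = 0: RHS = 15 is not a perfect cube.
  y = 1: RHS = 37 is not a perfect cube.
  y = -1: RHS = -7 is not a perfect cube.
  y = 2: RHS = 191 is not a perfect cube.
  y = -2: RHS = -161 is not a perfect cube.
  y = 3: RHS = 609 is not a perfect cube.
  y = -3: RHS = -579 is not a perfect cube.
Continuing the search up to |y| = 40 finds no solutions either.
No (x, y) in the scanned range satisfies the equation.

No integer solutions with |y| ≤ 40.


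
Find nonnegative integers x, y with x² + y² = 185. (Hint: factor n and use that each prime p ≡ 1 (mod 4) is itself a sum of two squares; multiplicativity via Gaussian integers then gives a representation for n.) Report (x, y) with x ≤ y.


Step 1: Factor n = 185 = 5 · 37.
Step 2: Check the mod-4 condition on each prime factor: 5 ≡ 1 (mod 4), exponent 1; 37 ≡ 1 (mod 4), exponent 1.
All primes ≡ 3 (mod 4) appear to even exponent (or don't appear), so by the two-squares theorem n IS expressible as a sum of two squares.
Step 3: Build a representation. Here n = 5 · 37 is a product of primes ≡ 1 (mod 4). Each prime p ≡ 1 (mod 4) is itself a sum of two squares; find a² by testing p − a² for a perfect square:
  5: 5 − 1² = 4 = 2² ⇒ 5 = 1² + 2².
  37: 37 − 1² = 36 = 6² ⇒ 37 = 1² + 6².
  Combine using the Brahmagupta–Fibonacci identity (a² + b²)(c² + d²) = (ac − bd)² + (ad + bc)² = (ac + bd)² + (ad − bc)²:
  5 · 37 = 185: from (1² + 2²)(1² + 6²), take (1·1 − 2·6, 1·6 + 2·1) = (1 − 12, 6 + 2) = (-11, 8); dropping signs (only squares matter) gives (11, 8); check 11² + 8² = 121 + 64 = 185 ✓.
Step 4: Order so x ≤ y and verify: 8² + 11² = 64 + 121 = 185 = n. ✓

n = 185 = 8² + 11² (one valid representation with x ≤ y).


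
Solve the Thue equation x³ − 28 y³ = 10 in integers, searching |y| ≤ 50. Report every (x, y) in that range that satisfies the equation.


The equation is x³ - 28y³ = 10. For fixed y, x³ = 28·y³ + 10, so a solution requires the RHS to be a perfect cube.
Strategy: iterate y from -50 to 50, compute RHS = 28·y³ + 10, and check whether it is a (positive or negative) perfect cube.
Check small values of y:
  y = 0: RHS = 10 is not a perfect cube.
  y = 1: RHS = 38 is not a perfect cube.
  y = -1: RHS = -18 is not a perfect cube.
  y = 2: RHS = 234 is not a perfect cube.
  y = -2: RHS = -214 is not a perfect cube.
  y = 3: RHS = 766 is not a perfect cube.
  y = -3: RHS = -746 is not a perfect cube.
Continuing the search up to |y| = 50 finds no solutions either.
No (x, y) in the scanned range satisfies the equation.

No integer solutions with |y| ≤ 50.


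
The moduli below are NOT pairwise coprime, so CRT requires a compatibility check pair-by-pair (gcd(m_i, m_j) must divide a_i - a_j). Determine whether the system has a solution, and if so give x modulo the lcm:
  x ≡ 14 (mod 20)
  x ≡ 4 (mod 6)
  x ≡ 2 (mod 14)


Moduli 20, 6, 14 are not pairwise coprime, so CRT works modulo lcm(m_i) when all pairwise compatibility conditions hold.
Pairwise compatibility: gcd(m_i, m_j) must divide a_i - a_j for every pair.
Merge one congruence at a time:
  Start: x ≡ 14 (mod 20).
  Combine with x ≡ 4 (mod 6): gcd(20, 6) = 2; 4 - 14 = -10, which IS divisible by 2, so compatible.
    Write x = 14 + 20·t and substitute into x ≡ 4 (mod 6): 20·t ≡ 4 − 14 = -10 (mod 6).
    Divide the congruence (and modulus) by g = 2: 10·t ≡ -5 (mod 3).
    Reduce coefficients mod 3: 1·t ≡ 1 (mod 3).
    So t ≡ 1 (mod 3).
    Then x = 14 + 20·1 = 34, valid modulo lcm(20, 6) = 60: x ≡ 34 (mod 60).
  Combine with x ≡ 2 (mod 14): gcd(60, 14) = 2; 2 - 34 = -32, which IS divisible by 2, so compatible.
    Write x = 34 + 60·t and substitute into x ≡ 2 (mod 14): 60·t ≡ 2 − 34 = -32 (mod 14).
    Divide the congruence (and modulus) by g = 2: 30·t ≡ -16 (mod 7).
    Reduce coefficients mod 7: 2·t ≡ 5 (mod 7).
    The inverse of 2 mod 7 is 4 (since 2·4 = 8 = 1·7 + 1), so t ≡ 4·5 = 20 ≡ 6 (mod 7).
    Then x = 34 + 60·6 = 394, valid modulo lcm(60, 14) = 420: x ≡ 394 (mod 420).
Verify: 394 mod 20 = 14, 394 mod 6 = 4, 394 mod 14 = 2.

x ≡ 394 (mod 420).


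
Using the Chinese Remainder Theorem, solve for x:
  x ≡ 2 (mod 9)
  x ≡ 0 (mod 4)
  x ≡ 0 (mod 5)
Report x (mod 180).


Moduli 9, 4, 5 are pairwise coprime; by CRT there is a unique solution modulo M = 9 · 4 · 5 = 180.
Solve pairwise, accumulating the modulus:
  Start with x ≡ 2 (mod 9).
  Combine with x ≡ 0 (mod 4): since gcd(9, 4) = 1, we get a unique residue mod 36.
    Write x = 2 + 9·t and substitute into x ≡ 0 (mod 4): 9·t ≡ 0 − 2 = -2 (mod 4).
    Reduce coefficients mod 4: 1·t ≡ 2 (mod 4).
    So t ≡ 2 (mod 4).
    Then x = 2 + 9·2 = 20, valid modulo lcm(9, 4) = 36: x ≡ 20 (mod 36).
  Combine with x ≡ 0 (mod 5): since gcd(36, 5) = 1, we get a unique residue mod 180.
    Write x = 20 + 36·t and substitute into x ≡ 0 (mod 5): 36·t ≡ 0 − 20 = -20 (mod 5).
    Reduce coefficients mod 5: 1·t ≡ 0 (mod 5).
    So t ≡ 0 (mod 5).
    Then x = 20 + 36·0 = 20, valid modulo lcm(36, 5) = 180: x ≡ 20 (mod 180).
Verify: 20 mod 9 = 2 ✓, 20 mod 4 = 0 ✓, 20 mod 5 = 0 ✓.

x ≡ 20 (mod 180).


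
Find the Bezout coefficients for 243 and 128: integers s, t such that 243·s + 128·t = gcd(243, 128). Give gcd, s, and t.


Euclidean algorithm on (243, 128) — divide until remainder is 0:
  243 = 1 · 128 + 115
  128 = 1 · 115 + 13
  115 = 8 · 13 + 11
  13 = 1 · 11 + 2
  11 = 5 · 2 + 1
  2 = 2 · 1 + 0
gcd(243, 128) = 1.
Track Bezout coefficients alongside the remainders: start with r₀ = 243 = a·1 + b·0 (s = 1, t = 0) and r₁ = 128 = a·0 + b·1 (s = 0, t = 1); each new remainder r_{k+1} = r_{k-1} − q_k·r_k inherits s_{k+1} = s_{k-1} − q_k·s_k, t_{k+1} = t_{k-1} − q_k·t_k, so r_k = a·s_k + b·t_k at every step:
  q = 1: r = 115, s = 1 − 1·0 = 1, t = 0 − 1·1 = -1  (check: 243·1 + 128·(-1) = 115)
  q = 1: r = 13, s = 0 − 1·1 = -1, t = 1 − 1·(-1) = 2  (check: 243·(-1) + 128·2 = 13)
  q = 8: r = 11, s = 1 − 8·(-1) = 9, t = -1 − 8·2 = -17  (check: 243·9 + 128·(-17) = 11)
  q = 1: r = 2, s = -1 − 1·9 = -10, t = 2 − 1·(-17) = 19  (check: 243·(-10) + 128·19 = 2)
  q = 5: r = 1, s = 9 − 5·(-10) = 59, t = -17 − 5·19 = -112  (check: 243·59 + 128·(-112) = 1)
The row with r = 1 (the gcd) gives the Bezout coefficients s = 59, t = -112.
Result: 243 · (59) + 128 · (-112) = 1.

gcd(243, 128) = 1; s = 59, t = -112 (check: 243·59 + 128·(-112) = 1).


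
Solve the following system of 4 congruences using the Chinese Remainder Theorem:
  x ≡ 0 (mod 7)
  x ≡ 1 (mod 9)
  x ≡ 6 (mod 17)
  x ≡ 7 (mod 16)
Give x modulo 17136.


Product of moduli M = 7 · 9 · 17 · 16 = 17136.
Merge one congruence at a time:
  Start: x ≡ 0 (mod 7).
  Combine with x ≡ 1 (mod 9); new modulus lcm = 63.
    Write x = 0 + 7·t and substitute into x ≡ 1 (mod 9): 7·t ≡ 1 − 0 = 1 (mod 9).
    The inverse of 7 mod 9 is 4 (since 7·4 = 28 = 3·9 + 1), so t ≡ 4·1 = 4 ≡ 4 (mod 9).
    Then x = 0 + 7·4 = 28, valid modulo lcm(7, 9) = 63: x ≡ 28 (mod 63).
  Combine with x ≡ 6 (mod 17); new modulus lcm = 1071.
    Write x = 28 + 63·t and substitute into x ≡ 6 (mod 17): 63·t ≡ 6 − 28 = -22 (mod 17).
    Reduce coefficients mod 17: 12·t ≡ 12 (mod 17).
    The inverse of 12 mod 17 is 10 (since 12·10 = 120 = 7·17 + 1), so t ≡ 10·12 = 120 ≡ 1 (mod 17).
    Then x = 28 + 63·1 = 91, valid modulo lcm(63, 17) = 1071: x ≡ 91 (mod 1071).
  Combine with x ≡ 7 (mod 16); new modulus lcm = 17136.
    Write x = 91 + 1071·t and substitute into x ≡ 7 (mod 16): 1071·t ≡ 7 − 91 = -84 (mod 16).
    Reduce coefficients mod 16: 15·t ≡ 12 (mod 16).
    The inverse of 15 mod 16 is 15 (since 15·15 = 225 = 14·16 + 1), so t ≡ 15·12 = 180 ≡ 4 (mod 16).
    Then x = 91 + 1071·4 = 4375, valid modulo lcm(1071, 16) = 17136: x ≡ 4375 (mod 17136).
Verify against each original: 4375 mod 7 = 0, 4375 mod 9 = 1, 4375 mod 17 = 6, 4375 mod 16 = 7.

x ≡ 4375 (mod 17136).


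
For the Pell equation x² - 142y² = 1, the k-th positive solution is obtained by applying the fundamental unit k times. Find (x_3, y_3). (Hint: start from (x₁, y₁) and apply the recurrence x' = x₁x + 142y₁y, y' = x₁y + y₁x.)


Step 1: Find the fundamental solution (x₁, y₁) of x² - 142y² = 1.
  Expand √142 as a continued fraction. a₀ = ⌊√142⌋ = 11; iterate m_{k+1} = d_k·a_k − m_k, d_{k+1} = (142 − m_{k+1}²)/d_k, a_{k+1} = ⌊(a₀ + m_{k+1})/d_{k+1}⌋ (starting m₀ = 0, d₀ = 1), with convergents p_k = a_k·p_{k-1} + p_{k-2}, q_k = a_k·q_{k-1} + q_{k-2} (p₋₁ = 1, q₋₁ = 0):
  k = 0: a₀ = 11; p₀/q₀ = 11/1; p₀² − 142·q₀² = 121 − 142 = -21.
  k = 1: m = 11, d = 21, a = ⌊(11 + 11)/21⌋ = 1; p/q = (1·11 + 1)/(1·1 + 0) = 12/1; p² − 142·q² = 144 − 142 = 2.
  k = 2: m = 10, d = 2, a = ⌊(11 + 10)/2⌋ = 10; p/q = (10·12 + 11)/(10·1 + 1) = 131/11; p² − 142·q² = 17161 − 17182 = -21.
  k = 3: m = 10, d = 21, a = ⌊(11 + 10)/21⌋ = 1; p/q = (1·131 + 12)/(1·11 + 1) = 143/12; p² − 142·q² = 20449 − 20448 = 1.
  The first convergent with p² − 142·q² = 1 gives the fundamental solution (x₁, y₁) = (143, 12).
Step 2: Apply the recurrence (x_{n+1}, y_{n+1}) = (x₁x_n + 142y₁y_n, x₁y_n + y₁x_n) repeatedly.
  From (x_1, y_1) = (143, 12): x_2 = 143·143 + 142·12·12 = 40897; y_2 = 143·12 + 12·143 = 3432.
  From (x_2, y_2) = (40897, 3432): x_3 = 143·40897 + 142·12·3432 = 11696399; y_3 = 143·3432 + 12·40897 = 981540.
Step 3: Verify x_3² - 142·y_3² = 136805749567201 - 136805749567200 = 1 (should be 1). ✓

(x_1, y_1) = (143, 12); (x_3, y_3) = (11696399, 981540).


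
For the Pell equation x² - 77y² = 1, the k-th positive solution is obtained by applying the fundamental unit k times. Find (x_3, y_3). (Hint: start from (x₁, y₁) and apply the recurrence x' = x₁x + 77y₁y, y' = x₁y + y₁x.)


Step 1: Find the fundamental solution (x₁, y₁) of x² - 77y² = 1.
  Expand √77 as a continued fraction. a₀ = ⌊√77⌋ = 8; iterate m_{k+1} = d_k·a_k − m_k, d_{k+1} = (77 − m_{k+1}²)/d_k, a_{k+1} = ⌊(a₀ + m_{k+1})/d_{k+1}⌋ (starting m₀ = 0, d₀ = 1), with convergents p_k = a_k·p_{k-1} + p_{k-2}, q_k = a_k·q_{k-1} + q_{k-2} (p₋₁ = 1, q₋₁ = 0):
  k = 0: a₀ = 8; p₀/q₀ = 8/1; p₀² − 77·q₀² = 64 − 77 = -13.
  k = 1: m = 8, d = 13, a = ⌊(8 + 8)/13⌋ = 1; p/q = (1·8 + 1)/(1·1 + 0) = 9/1; p² − 77·q² = 81 − 77 = 4.
  k = 2: m = 5, d = 4, a = ⌊(8 + 5)/4⌋ = 3; p/q = (3·9 + 8)/(3·1 + 1) = 35/4; p² − 77·q² = 1225 − 1232 = -7.
  k = 3: m = 7, d = 7, a = ⌊(8 + 7)/7⌋ = 2; p/q = (2·35 + 9)/(2·4 + 1) = 79/9; p² − 77·q² = 6241 − 6237 = 4.
  k = 4: m = 7, d = 4, a = ⌊(8 + 7)/4⌋ = 3; p/q = (3·79 + 35)/(3·9 + 4) = 272/31; p² − 77·q² = 73984 − 73997 = -13.
  k = 5: m = 5, d = 13, a = ⌊(8 + 5)/13⌋ = 1; p/q = (1·272 + 79)/(1·31 + 9) = 351/40; p² − 77·q² = 123201 − 123200 = 1.
  The first convergent with p² − 77·q² = 1 gives the fundamental solution (x₁, y₁) = (351, 40).
Step 2: Apply the recurrence (x_{n+1}, y_{n+1}) = (x₁x_n + 77y₁y_n, x₁y_n + y₁x_n) repeatedly.
  From (x_1, y_1) = (351, 40): x_2 = 351·351 + 77·40·40 = 246401; y_2 = 351·40 + 40·351 = 28080.
  From (x_2, y_2) = (246401, 28080): x_3 = 351·246401 + 77·40·28080 = 172973151; y_3 = 351·28080 + 40·246401 = 19712120.
Step 3: Verify x_3² - 77·y_3² = 29919710966868801 - 29919710966868800 = 1 (should be 1). ✓

(x_1, y_1) = (351, 40); (x_3, y_3) = (172973151, 19712120).
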